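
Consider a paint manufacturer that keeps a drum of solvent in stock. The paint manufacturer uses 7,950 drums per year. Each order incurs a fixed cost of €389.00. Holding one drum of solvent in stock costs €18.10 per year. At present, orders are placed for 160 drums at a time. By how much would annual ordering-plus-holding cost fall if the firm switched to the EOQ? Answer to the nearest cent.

EOQ = √(2DS/H) = √(2 × 7,950 × 389 / 18.1) ≈ 584.57.
Cost at Q* = (D/Q*)S + (Q*/2)H = √(2DSH) ≈ €10,580.66.
Cost at Q = 160: (7,950/160)×389 + (160/2)×18.1 = €19,328.44 + €1,448.00 = €20,776.44.
Excess = €20,776.44 − €10,580.66 = €10,195.78.

Extra cost ≈ €10,195.78 per year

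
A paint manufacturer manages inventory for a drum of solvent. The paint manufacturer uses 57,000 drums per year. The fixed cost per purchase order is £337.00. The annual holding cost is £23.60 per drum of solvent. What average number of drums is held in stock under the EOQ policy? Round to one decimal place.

Average inventory ≈ 637.9 drums

Q* = √(2DS/H) = √(2 × 57,000 × 337 / 23.6) ≈ 1275.88.
Average inventory = Q*/2 ≈ 1275.88 / 2 = 637.942.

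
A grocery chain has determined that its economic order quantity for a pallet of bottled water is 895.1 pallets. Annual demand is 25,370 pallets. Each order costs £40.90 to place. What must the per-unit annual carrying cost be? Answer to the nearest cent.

H ≈ £2.59

The basic EOQ model gives Q* = √(2DS/H); rearrange for the unknown.
From Q* = √(2DS/H): H = 2DS / Q*² = 2 × 25,370 × 40.9 / 895.1² = 2.5902.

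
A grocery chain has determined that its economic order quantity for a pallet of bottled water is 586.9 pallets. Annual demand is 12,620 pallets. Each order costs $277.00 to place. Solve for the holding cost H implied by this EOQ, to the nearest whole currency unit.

H ≈ $20

Squaring Q* = √(2DS/H) gives Q*² = 2DS/H.
From Q* = √(2DS/H): H = 2DS / Q*² = 2 × 12,620 × 277 / 586.9² = 20.2974.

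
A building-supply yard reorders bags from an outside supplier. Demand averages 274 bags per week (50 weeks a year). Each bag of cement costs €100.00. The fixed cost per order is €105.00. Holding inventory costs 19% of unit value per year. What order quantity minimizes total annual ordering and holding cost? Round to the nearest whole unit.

Annual demand D = 274 × 50 = 13,700.
Holding cost H = 0.19 × €100.00 = €19.0000 per unit per year.
EOQ = √(2DS / H) = √(2 × 13,700 × 105 / 19).
= √(2,877,000 / 19) = √151,421.0526 ≈ 389.129.

Q* ≈ 389 bags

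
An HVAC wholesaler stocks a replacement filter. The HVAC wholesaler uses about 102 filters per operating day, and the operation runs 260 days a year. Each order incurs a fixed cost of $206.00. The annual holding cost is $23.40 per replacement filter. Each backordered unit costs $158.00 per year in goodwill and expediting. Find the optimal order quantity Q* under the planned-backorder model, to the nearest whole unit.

Q* ≈ 732 filters

Annual demand D = 102 × 260 = 26,520.
With planned backorders, Q* = √(2DS/H) · √((H+B)/B).
√(2DS/H) = √(2 × 26,520 × 206 / 23.4) = 683.325.
√((H+B)/B) = √((23.4+158)/158) = 1.0715.
Q* ≈ 732.179.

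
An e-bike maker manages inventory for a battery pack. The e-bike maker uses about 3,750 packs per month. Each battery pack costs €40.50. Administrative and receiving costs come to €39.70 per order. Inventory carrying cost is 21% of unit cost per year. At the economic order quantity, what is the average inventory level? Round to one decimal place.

Average inventory ≈ 324.1 packs

Annual demand D = 3,750 × 12 = 45,000.
Holding cost H = 0.21 × €40.50 = €8.5050 per unit per year.
Q* = √(2DS/H) = √(2 × 45,000 × 39.7 / 8.505) ≈ 648.16.
Average inventory = Q*/2 ≈ 648.16 / 2 = 324.078.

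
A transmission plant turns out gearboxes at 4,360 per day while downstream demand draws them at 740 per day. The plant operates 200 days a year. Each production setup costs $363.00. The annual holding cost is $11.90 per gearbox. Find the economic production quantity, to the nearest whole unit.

Annual demand D = 740 × 200 = 148,000.
Production build-up factor (1 − d/p) = 1 − 740/4,360 = 0.8303.
Q* = √(2DS / (H(1 − d/p))) = √(2 × 148,000 × 363 / (11.9 × 0.8303)).
= √(107,448,000 / 9.8803) ≈ 3297.727.

Q* ≈ 3,298 gearboxes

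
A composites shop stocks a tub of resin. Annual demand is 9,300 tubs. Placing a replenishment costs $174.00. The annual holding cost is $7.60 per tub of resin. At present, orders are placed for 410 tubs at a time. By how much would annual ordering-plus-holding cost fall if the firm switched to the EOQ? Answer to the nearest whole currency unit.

Extra cost ≈ $545 per year

EOQ = √(2DS/H) = √(2 × 9,300 × 174 / 7.6) ≈ 652.57.
Cost at Q* = (D/Q*)S + (Q*/2)H = √(2DSH) ≈ $4,959.50.
Cost at Q = 410: (9,300/410)×174 + (410/2)×7.6 = $3,946.83 + $1,558.00 = $5,504.83.
Excess = $5,504.83 − $4,959.50 = $545.33.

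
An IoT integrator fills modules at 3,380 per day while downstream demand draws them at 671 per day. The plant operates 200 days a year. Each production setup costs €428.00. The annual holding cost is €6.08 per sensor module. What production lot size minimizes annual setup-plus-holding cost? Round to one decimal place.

Annual demand D = 671 × 200 = 134,200.
Production build-up factor (1 − d/p) = 1 − 671/3,380 = 0.8015.
Q* = √(2DS / (H(1 − d/p))) = √(2 × 134,200 × 428 / (6.08 × 0.8015)).
= √(114,875,200 / 4.873) ≈ 4855.290.

Q* ≈ 4,855.3 modules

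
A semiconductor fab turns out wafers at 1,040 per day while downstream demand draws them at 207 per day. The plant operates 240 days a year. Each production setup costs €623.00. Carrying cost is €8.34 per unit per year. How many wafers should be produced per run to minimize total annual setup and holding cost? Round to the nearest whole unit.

Q* ≈ 3,044 wafers

Annual demand D = 207 × 240 = 49,680.
Production build-up factor (1 − d/p) = 1 − 207/1,040 = 0.8010.
Q* = √(2DS / (H(1 − d/p))) = √(2 × 49,680 × 623 / (8.34 × 0.8010)).
= √(61,901,280 / 6.68) ≈ 3044.114.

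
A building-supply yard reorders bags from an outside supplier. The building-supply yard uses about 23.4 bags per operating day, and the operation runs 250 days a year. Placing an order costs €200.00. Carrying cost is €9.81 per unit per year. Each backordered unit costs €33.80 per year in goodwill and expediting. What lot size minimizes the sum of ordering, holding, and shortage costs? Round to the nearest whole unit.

Annual demand D = 23.4 × 250 = 5,850.
With planned backorders, Q* = √(2DS/H) · √((H+B)/B).
√(2DS/H) = √(2 × 5,850 × 200 / 9.81) = 488.397.
√((H+B)/B) = √((9.81+33.8)/33.8) = 1.1359.
Q* ≈ 554.764.

Q* ≈ 555 bags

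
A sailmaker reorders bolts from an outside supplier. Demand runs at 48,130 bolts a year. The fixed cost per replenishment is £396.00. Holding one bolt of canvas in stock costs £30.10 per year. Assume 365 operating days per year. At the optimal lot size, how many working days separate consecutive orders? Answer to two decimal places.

T ≈ 8.53 days

Q* = √(2DS/H) = √(2 × 48,130 × 396 / 30.1) ≈ 1125.35.
Cycle time = Q*/D × 365 = 1125.35 / 48,130 × 365 ≈ 8.534 days.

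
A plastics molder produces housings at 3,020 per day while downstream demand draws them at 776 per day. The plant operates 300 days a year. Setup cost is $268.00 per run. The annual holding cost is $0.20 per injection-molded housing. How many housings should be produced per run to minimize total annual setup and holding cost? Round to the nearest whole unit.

Q* ≈ 28,977 housings

Annual demand D = 776 × 300 = 232,800.
Production build-up factor (1 − d/p) = 1 − 776/3,020 = 0.7430.
Q* = √(2DS / (H(1 − d/p))) = √(2 × 232,800 × 268 / (0.2 × 0.7430)).
= √(124,780,800 / 0.1486) ≈ 28976.834.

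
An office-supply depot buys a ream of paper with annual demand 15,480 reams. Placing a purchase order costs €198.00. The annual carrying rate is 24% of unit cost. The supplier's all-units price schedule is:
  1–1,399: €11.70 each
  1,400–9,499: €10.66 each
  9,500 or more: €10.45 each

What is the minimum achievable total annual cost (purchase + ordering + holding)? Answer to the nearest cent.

TC* ≈ €168,977.00

Holding cost per unit per year at price C is H = 0.24·C.
Candidates are each tier's EOQ (if it falls in that tier) and each price-break quantity.
Tier 1 (€11.70): EOQ = 1477.5 exceeds tier's upper bound 1399, so this tier is dominated.
EOQ at €10.66 = 1547.9 (feasible in tier 2): TC = 15,480×€10.66 + (15,480/1547.9)×198 + (1547.9/2)×0.24×€10.66 = €168,977.00.
EOQ at €10.45 = 1563.4 < 9500, so use break Q=9500: TC = 15,480×€10.45 + (15,480/9500.0)×198 + (9500.0/2)×0.24×€10.45 = €174,001.64.
Lowest total cost among the candidates is at Q = 1547.9.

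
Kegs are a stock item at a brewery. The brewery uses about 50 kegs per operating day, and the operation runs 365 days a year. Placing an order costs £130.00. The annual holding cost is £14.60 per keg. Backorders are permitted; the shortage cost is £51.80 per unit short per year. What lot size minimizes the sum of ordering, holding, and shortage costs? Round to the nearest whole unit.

Annual demand D = 50 × 365 = 18,250.
With planned backorders, Q* = √(2DS/H) · √((H+B)/B).
√(2DS/H) = √(2 × 18,250 × 130 / 14.6) = 570.088.
√((H+B)/B) = √((14.6+51.8)/51.8) = 1.1322.
Q* ≈ 645.447.

Q* ≈ 645 kegs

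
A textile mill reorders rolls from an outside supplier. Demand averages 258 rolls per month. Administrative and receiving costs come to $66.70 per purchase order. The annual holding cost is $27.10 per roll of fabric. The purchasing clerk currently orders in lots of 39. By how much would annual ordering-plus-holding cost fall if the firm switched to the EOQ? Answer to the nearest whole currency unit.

Annual demand D = 258 × 12 = 3,096.
EOQ = √(2DS/H) = √(2 × 3,096 × 66.7 / 27.1) ≈ 123.45.
Cost at Q* = (D/Q*)S + (Q*/2)H = √(2DSH) ≈ $3,345.52.
Cost at Q = 39: (3,096/39)×66.7 + (39/2)×27.1 = $5,294.95 + $528.45 = $5,823.40.
Excess = $5,823.40 − $3,345.52 = $2,477.89.

Extra cost ≈ $2,478 per year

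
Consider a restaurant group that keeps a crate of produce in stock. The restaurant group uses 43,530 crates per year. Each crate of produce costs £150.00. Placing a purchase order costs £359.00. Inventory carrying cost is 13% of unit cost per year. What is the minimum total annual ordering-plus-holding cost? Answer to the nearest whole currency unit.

Holding cost H = 0.13 × £150.00 = £19.5000 per unit per year.
The optimal lot size = √(2DS/H) = √(2 × 43,530 × 359 / 19.5) ≈ 1266.02.
At the optimum the two cost components are equal, so total cost = 2·(Q*/2)H = Q*·H.
Minimum total = √(2DSH) = √(2 × 43,530 × 359 × 19.5) ≈ 24687.315.

TC* ≈ £24,687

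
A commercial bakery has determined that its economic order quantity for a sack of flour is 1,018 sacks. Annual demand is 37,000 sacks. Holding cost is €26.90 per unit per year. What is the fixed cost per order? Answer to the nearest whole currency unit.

S ≈ €377

The basic EOQ model gives Q* = √(2DS/H); rearrange for the unknown.
From Q* = √(2DS/H): S = Q*²H / (2D) = 1,018² × 26.9 / (2 × 37,000) = 376.7178.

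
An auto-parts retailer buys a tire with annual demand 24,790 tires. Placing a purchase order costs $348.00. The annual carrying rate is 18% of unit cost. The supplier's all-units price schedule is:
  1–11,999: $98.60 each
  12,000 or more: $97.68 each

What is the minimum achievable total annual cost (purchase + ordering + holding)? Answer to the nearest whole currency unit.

TC* ≈ $2,461,793

Holding cost per unit per year at price C is H = 0.18·C.
Candidates are each tier's EOQ (if it falls in that tier) and each price-break quantity.
EOQ at $98.60 = 986.0 (feasible in tier 1): TC = 24,790×$98.60 + (24,790/986.0)×348 + (986.0/2)×0.18×$98.60 = $2,461,793.18.
EOQ at $97.68 = 990.6 < 12000, so use break Q=12000: TC = 24,790×$97.68 + (24,790/12000.0)×348 + (12000.0/2)×0.18×$97.68 = $2,527,700.51.
Lowest total cost among the candidates is at Q = 986.0.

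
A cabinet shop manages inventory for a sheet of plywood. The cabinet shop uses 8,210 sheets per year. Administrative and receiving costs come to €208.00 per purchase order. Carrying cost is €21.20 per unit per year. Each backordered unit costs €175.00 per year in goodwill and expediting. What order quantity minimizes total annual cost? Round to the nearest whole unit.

Q* ≈ 425 sheets

With planned backorders, Q* = √(2DS/H) · √((H+B)/B).
√(2DS/H) = √(2 × 8,210 × 208 / 21.2) = 401.375.
√((H+B)/B) = √((21.2+175)/175) = 1.0588.
Q* ≈ 424.992.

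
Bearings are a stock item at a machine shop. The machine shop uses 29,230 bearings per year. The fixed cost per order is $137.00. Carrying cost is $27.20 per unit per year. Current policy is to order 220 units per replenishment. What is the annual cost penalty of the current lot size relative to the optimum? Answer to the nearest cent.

EOQ = √(2DS/H) = √(2 × 29,230 × 137 / 27.2) ≈ 542.63.
Cost at Q* = (D/Q*)S + (Q*/2)H = √(2DSH) ≈ $14,759.58.
Cost at Q = 220: (29,230/220)×137 + (220/2)×27.2 = $18,202.32 + $2,992.00 = $21,194.32.
Excess = $21,194.32 − $14,759.58 = $6,434.73.

Extra cost ≈ $6,434.73 per year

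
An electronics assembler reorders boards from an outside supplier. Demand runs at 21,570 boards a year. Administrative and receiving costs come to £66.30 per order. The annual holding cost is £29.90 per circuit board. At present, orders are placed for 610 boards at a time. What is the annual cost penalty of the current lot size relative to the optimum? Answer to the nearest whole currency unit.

Extra cost ≈ £2,216 per year

EOQ = √(2DS/H) = √(2 × 21,570 × 66.3 / 29.9) ≈ 309.29.
Cost at Q* = (D/Q*)S + (Q*/2)H = √(2DSH) ≈ £9,247.67.
Cost at Q = 610: (21,570/610)×66.3 + (610/2)×29.9 = £2,344.41 + £9,119.50 = £11,463.91.
Excess = £11,463.91 − £9,247.67 = £2,216.24.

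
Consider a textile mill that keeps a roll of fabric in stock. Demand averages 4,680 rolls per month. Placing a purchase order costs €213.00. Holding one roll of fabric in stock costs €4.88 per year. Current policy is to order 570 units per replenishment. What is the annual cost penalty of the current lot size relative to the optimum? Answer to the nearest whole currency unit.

Extra cost ≈ €11,572 per year

Annual demand D = 4,680 × 12 = 56,160.
EOQ = √(2DS/H) = √(2 × 56,160 × 213 / 4.88) ≈ 2214.16.
Cost at Q* = (D/Q*)S + (Q*/2)H = √(2DSH) ≈ €10,805.09.
Cost at Q = 570: (56,160/570)×213 + (570/2)×4.88 = €20,986.11 + €1,390.80 = €22,376.91.
Excess = €22,376.91 − €10,805.09 = €11,571.82.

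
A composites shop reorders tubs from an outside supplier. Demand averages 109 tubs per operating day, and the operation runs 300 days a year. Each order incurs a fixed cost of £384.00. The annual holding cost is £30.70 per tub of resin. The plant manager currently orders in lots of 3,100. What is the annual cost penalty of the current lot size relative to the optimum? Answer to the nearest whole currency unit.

Annual demand D = 109 × 300 = 32,700.
EOQ = √(2DS/H) = √(2 × 32,700 × 384 / 30.7) ≈ 904.45.
Cost at Q* = (D/Q*)S + (Q*/2)H = √(2DSH) ≈ £27,766.66.
Cost at Q = 3,100: (32,700/3,100)×384 + (3,100/2)×30.7 = £4,050.58 + £47,585.00 = £51,635.58.
Excess = £51,635.58 − £27,766.66 = £23,868.92.

Extra cost ≈ £23,869 per year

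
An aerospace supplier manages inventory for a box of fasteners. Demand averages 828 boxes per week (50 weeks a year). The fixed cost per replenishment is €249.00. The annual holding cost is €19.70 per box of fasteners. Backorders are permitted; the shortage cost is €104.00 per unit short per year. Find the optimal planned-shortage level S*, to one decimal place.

S* ≈ 177.7 boxes

Annual demand D = 828 × 50 = 41,400.
With planned backorders, Q* = √(2DS/H) · √((H+B)/B).
√(2DS/H) = √(2 × 41,400 × 249 / 19.7) = 1023.014.
√((H+B)/B) = √((19.7+104)/104) = 1.0906.
Q* ≈ 1115.706.
S* = Q* · H/(H+B) = 1115.706 × 19.7/123.7 ≈ 177.683.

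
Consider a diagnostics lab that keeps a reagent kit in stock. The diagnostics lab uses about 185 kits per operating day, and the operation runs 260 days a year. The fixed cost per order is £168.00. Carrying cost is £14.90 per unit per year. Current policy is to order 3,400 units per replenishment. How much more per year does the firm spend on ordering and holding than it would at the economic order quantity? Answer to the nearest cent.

Annual demand D = 185 × 260 = 48,100.
EOQ = √(2DS/H) = √(2 × 48,100 × 168 / 14.9) ≈ 1041.48.
Cost at Q* = (D/Q*)S + (Q*/2)H = √(2DSH) ≈ £15,517.98.
Cost at Q = 3,400: (48,100/3,400)×168 + (3,400/2)×14.9 = £2,376.71 + £25,330.00 = £27,706.71.
Excess = £27,706.71 − £15,517.98 = £12,188.72.

Extra cost ≈ £12,188.72 per year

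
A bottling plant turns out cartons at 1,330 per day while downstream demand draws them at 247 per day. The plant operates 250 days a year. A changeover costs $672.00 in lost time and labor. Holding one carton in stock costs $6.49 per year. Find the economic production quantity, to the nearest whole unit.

Q* ≈ 3,963 cartons

Annual demand D = 247 × 250 = 61,750.
Production build-up factor (1 − d/p) = 1 − 247/1,330 = 0.8143.
Q* = √(2DS / (H(1 − d/p))) = √(2 × 61,750 × 672 / (6.49 × 0.8143)).
= √(82,992,000 / 5.2847) ≈ 3962.847.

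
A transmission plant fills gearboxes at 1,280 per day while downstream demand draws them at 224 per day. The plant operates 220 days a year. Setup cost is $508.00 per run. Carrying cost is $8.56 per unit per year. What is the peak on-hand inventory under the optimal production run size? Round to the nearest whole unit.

I_max ≈ 2,197 gearboxes

Annual demand D = 224 × 220 = 49,280.
Production build-up factor (1 − d/p) = 1 − 224/1,280 = 0.8250.
Q* = √(2DS / (H(1 − d/p))) = √(2 × 49,280 × 508 / (8.56 × 0.8250)).
= √(50,068,480 / 7.062) ≈ 2662.676.
Maximum inventory = Q*(1 − d/p) = 2662.676 × 0.8250 ≈ 2196.708.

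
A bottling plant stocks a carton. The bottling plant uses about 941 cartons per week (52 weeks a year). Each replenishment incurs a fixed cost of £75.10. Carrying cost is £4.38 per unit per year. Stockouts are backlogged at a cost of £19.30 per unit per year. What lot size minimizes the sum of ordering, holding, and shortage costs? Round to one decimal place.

Annual demand D = 941 × 52 = 48,932.
With planned backorders, Q* = √(2DS/H) · √((H+B)/B).
√(2DS/H) = √(2 × 48,932 × 75.1 / 4.38) = 1295.372.
√((H+B)/B) = √((4.38+19.3)/19.3) = 1.1077.
Q* ≈ 1434.850.

Q* ≈ 1,434.9 cartons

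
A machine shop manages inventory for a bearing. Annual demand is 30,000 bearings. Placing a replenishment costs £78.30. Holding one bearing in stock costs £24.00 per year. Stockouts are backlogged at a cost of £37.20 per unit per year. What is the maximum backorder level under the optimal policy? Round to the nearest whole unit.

With planned backorders, Q* = √(2DS/H) · √((H+B)/B).
√(2DS/H) = √(2 × 30,000 × 78.3 / 24) = 442.436.
√((H+B)/B) = √((24+37.2)/37.2) = 1.2826.
Q* ≈ 567.486.
S* = Q* · H/(H+B) = 567.486 × 24/61.2 ≈ 222.544.

S* ≈ 223 bearings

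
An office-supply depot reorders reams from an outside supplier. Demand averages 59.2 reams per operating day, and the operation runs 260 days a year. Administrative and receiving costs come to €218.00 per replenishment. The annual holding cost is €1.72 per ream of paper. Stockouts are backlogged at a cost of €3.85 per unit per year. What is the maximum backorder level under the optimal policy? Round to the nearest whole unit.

Annual demand D = 59.2 × 260 = 15,392.
With planned backorders, Q* = √(2DS/H) · √((H+B)/B).
√(2DS/H) = √(2 × 15,392 × 218 / 1.72) = 1975.270.
√((H+B)/B) = √((1.72+3.85)/3.85) = 1.2028.
Q* ≈ 2375.876.
S* = Q* · H/(H+B) = 2375.876 × 1.72/5.57 ≈ 733.664.

S* ≈ 734 reams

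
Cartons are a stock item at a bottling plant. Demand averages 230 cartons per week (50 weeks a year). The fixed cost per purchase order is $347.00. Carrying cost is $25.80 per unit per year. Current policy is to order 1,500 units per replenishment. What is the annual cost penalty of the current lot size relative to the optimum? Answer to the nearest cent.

Annual demand D = 230 × 50 = 11,500.
EOQ = √(2DS/H) = √(2 × 11,500 × 347 / 25.8) ≈ 556.18.
Cost at Q* = (D/Q*)S + (Q*/2)H = √(2DSH) ≈ $14,349.56.
Cost at Q = 1,500: (11,500/1,500)×347 + (1,500/2)×25.8 = $2,660.33 + $19,350.00 = $22,010.33.
Excess = $22,010.33 − $14,349.56 = $7,660.78.

Extra cost ≈ $7,660.78 per year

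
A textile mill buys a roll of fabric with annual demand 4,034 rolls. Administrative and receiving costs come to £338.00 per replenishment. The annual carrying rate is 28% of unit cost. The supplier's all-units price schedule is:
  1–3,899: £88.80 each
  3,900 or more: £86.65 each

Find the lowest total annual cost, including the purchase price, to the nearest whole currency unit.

TC* ≈ £366,454

Holding cost per unit per year at price C is H = 0.28·C.
Evaluate total cost at each tier's feasible EOQ or, if the EOQ is below the tier, at the tier's minimum quantity.
EOQ at £88.80 = 331.2 (feasible in tier 1): TC = 4,034×£88.80 + (4,034/331.2)×338 + (331.2/2)×0.28×£88.80 = £366,453.50.
EOQ at £86.65 = 335.3 < 3900, so use break Q=3900: TC = 4,034×£86.65 + (4,034/3900.0)×338 + (3900.0/2)×0.28×£86.65 = £397,206.61.
Lowest total cost among the candidates is at Q = 331.2.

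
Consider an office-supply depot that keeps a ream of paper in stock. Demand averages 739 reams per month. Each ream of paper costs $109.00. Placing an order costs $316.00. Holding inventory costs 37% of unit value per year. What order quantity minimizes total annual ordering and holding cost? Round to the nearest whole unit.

Annual demand D = 739 × 12 = 8,868.
Holding cost H = 0.37 × $109.00 = $40.3300 per unit per year.
EOQ = √(2DS / H) = √(2 × 8,868 × 316 / 40.33).
= √(5,604,576 / 40.33) = √138,967.9147 ≈ 372.784.

Q* ≈ 373 reams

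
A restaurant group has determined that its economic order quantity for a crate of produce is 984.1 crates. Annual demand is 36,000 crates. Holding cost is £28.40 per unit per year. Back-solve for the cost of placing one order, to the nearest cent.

S ≈ £382.00

Squaring Q* = √(2DS/H) gives Q*² = 2DS/H.
From Q* = √(2DS/H): S = Q*²H / (2D) = 984.1² × 28.4 / (2 × 36,000) = 382.0008.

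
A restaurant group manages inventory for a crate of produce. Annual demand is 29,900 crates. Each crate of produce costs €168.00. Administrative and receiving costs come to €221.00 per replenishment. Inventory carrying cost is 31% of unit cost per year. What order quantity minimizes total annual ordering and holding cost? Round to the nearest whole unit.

Q* ≈ 504 crates

Holding cost H = 0.31 × €168.00 = €52.0800 per unit per year.
EOQ = √(2DS / H) = √(2 × 29,900 × 221 / 52.08).
= √(13,215,800 / 52.08) = √253,759.6006 ≈ 503.746.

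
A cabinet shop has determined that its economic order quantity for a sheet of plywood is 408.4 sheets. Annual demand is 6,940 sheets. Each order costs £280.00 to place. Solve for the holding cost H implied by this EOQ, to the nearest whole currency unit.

H ≈ £23

Squaring Q* = √(2DS/H) gives Q*² = 2DS/H.
From Q* = √(2DS/H): H = 2DS / Q*² = 2 × 6,940 × 280 / 408.4² = 23.3011.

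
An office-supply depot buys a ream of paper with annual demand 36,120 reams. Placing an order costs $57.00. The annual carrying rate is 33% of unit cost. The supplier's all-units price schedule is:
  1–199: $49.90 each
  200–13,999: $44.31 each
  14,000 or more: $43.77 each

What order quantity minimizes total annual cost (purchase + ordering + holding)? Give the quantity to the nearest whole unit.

Q* ≈ 531 reams

Holding cost per unit per year at price C is H = 0.33·C.
Evaluate total cost at each tier's feasible EOQ or, if the EOQ is below the tier, at the tier's minimum quantity.
Tier 1 ($49.90): EOQ = 500.1 exceeds tier's upper bound 199, so this tier is dominated.
EOQ at $44.31 = 530.7 (feasible in tier 2): TC = 36,120×$44.31 + (36,120/530.7)×57 + (530.7/2)×0.33×$44.31 = $1,608,236.71.
EOQ at $43.77 = 533.9 < 14000, so use break Q=14000: TC = 36,120×$43.77 + (36,120/14000.0)×57 + (14000.0/2)×0.33×$43.77 = $1,682,228.16.
Lowest total cost is $1,608,236.71 at Q = 530.7.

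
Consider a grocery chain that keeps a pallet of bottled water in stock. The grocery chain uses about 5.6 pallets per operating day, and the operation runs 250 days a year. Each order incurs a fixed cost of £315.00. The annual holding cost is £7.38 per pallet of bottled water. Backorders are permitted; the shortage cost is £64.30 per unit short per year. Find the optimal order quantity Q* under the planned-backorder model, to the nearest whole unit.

Annual demand D = 5.6 × 250 = 1,400.
With planned backorders, Q* = √(2DS/H) · √((H+B)/B).
√(2DS/H) = √(2 × 1,400 × 315 / 7.38) = 345.705.
√((H+B)/B) = √((7.38+64.3)/64.3) = 1.0558.
Q* ≈ 365.006.

Q* ≈ 365 pallets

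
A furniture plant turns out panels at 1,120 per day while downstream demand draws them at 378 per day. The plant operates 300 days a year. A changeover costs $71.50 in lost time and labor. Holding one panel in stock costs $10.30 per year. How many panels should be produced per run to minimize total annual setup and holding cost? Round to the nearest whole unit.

Annual demand D = 378 × 300 = 113,400.
Production build-up factor (1 − d/p) = 1 − 378/1,120 = 0.6625.
Q* = √(2DS / (H(1 − d/p))) = √(2 × 113,400 × 71.5 / (10.3 × 0.6625)).
= √(16,216,200 / 6.8238) ≈ 1541.569.

Q* ≈ 1,542 panels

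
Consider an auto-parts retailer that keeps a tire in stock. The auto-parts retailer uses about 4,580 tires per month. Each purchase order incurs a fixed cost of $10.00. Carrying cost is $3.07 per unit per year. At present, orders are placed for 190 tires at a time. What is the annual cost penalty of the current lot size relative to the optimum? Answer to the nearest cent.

Annual demand D = 4,580 × 12 = 54,960.
EOQ = √(2DS/H) = √(2 × 54,960 × 10 / 3.07) ≈ 598.37.
Cost at Q* = (D/Q*)S + (Q*/2)H = √(2DSH) ≈ $1,836.99.
Cost at Q = 190: (54,960/190)×10 + (190/2)×3.07 = $2,892.63 + $291.65 = $3,184.28.
Excess = $3,184.28 − $1,836.99 = $1,347.29.

Extra cost ≈ $1,347.29 per year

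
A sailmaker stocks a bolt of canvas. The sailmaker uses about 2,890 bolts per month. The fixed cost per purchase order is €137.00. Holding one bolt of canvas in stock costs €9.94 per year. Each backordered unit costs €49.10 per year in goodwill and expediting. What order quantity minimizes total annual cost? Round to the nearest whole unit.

Q* ≈ 1,072 bolts

Annual demand D = 2,890 × 12 = 34,680.
With planned backorders, Q* = √(2DS/H) · √((H+B)/B).
√(2DS/H) = √(2 × 34,680 × 137 / 9.94) = 977.736.
√((H+B)/B) = √((9.94+49.1)/49.1) = 1.0966.
Q* ≈ 1072.146.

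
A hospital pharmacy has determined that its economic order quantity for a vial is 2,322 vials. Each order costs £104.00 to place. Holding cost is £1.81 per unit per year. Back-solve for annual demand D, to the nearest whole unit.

The basic EOQ model gives Q* = √(2DS/H); rearrange for the unknown.
From Q* = √(2DS/H): D = Q*²H / (2S) = 2,322² × 1.81 / (2 × 104) = 46918.019.

D ≈ 46,918 vials per year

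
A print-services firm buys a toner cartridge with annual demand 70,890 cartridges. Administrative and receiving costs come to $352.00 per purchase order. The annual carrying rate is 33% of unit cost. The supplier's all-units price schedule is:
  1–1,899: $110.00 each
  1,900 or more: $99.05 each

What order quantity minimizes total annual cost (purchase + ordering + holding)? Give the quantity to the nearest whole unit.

Holding cost per unit per year at price C is H = 0.33·C.
Candidates are each tier's EOQ (if it falls in that tier) and each price-break quantity.
EOQ at $110.00 = 1172.5 (feasible in tier 1): TC = 70,890×$110.00 + (70,890/1172.5)×352 + (1172.5/2)×0.33×$110.00 = $7,840,462.99.
EOQ at $99.05 = 1235.6 < 1900, so use break Q=1900: TC = 70,890×$99.05 + (70,890/1900.0)×352 + (1900.0/2)×0.33×$99.05 = $7,065,839.98.
Lowest total cost is $7,065,839.98 at Q = 1900.0.

Q* ≈ 1,900 cartridges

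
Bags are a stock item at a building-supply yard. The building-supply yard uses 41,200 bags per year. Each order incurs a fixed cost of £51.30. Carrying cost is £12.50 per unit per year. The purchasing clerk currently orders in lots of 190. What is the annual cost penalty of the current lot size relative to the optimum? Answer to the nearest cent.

EOQ = √(2DS/H) = √(2 × 41,200 × 51.3 / 12.5) ≈ 581.52.
Cost at Q* = (D/Q*)S + (Q*/2)H = √(2DSH) ≈ £7,269.04.
Cost at Q = 190: (41,200/190)×51.3 + (190/2)×12.5 = £11,124.00 + £1,187.50 = £12,311.50.
Excess = £12,311.50 − £7,269.04 = £5,042.46.

Extra cost ≈ £5,042.46 per year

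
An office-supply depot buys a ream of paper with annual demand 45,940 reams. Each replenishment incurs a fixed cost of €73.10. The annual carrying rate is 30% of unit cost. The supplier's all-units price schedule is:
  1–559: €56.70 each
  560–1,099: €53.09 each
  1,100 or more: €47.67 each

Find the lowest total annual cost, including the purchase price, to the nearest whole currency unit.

TC* ≈ €2,200,878

Holding cost per unit per year at price C is H = 0.30·C.
Candidates are each tier's EOQ (if it falls in that tier) and each price-break quantity.
Tier 1 (€56.70): EOQ = 628.4 exceeds tier's upper bound 559, so this tier is dominated.
EOQ at €53.09 = 649.4 (feasible in tier 2): TC = 45,940×€53.09 + (45,940/649.4)×73.1 + (649.4/2)×0.30×€53.09 = €2,449,297.35.
EOQ at €47.67 = 685.3 < 1100, so use break Q=1100: TC = 45,940×€47.67 + (45,940/1100.0)×73.1 + (1100.0/2)×0.30×€47.67 = €2,200,878.27.
Lowest total cost among the candidates is at Q = 1100.0.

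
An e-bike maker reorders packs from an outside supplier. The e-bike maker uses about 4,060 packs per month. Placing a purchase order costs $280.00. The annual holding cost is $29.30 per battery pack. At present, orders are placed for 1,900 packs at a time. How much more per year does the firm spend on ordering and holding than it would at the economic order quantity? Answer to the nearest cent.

Extra cost ≈ $6,741.17 per year

Annual demand D = 4,060 × 12 = 48,720.
EOQ = √(2DS/H) = √(2 × 48,720 × 280 / 29.3) ≈ 964.97.
Cost at Q* = (D/Q*)S + (Q*/2)H = √(2DSH) ≈ $28,273.62.
Cost at Q = 1,900: (48,720/1,900)×280 + (1,900/2)×29.3 = $7,179.79 + $27,835.00 = $35,014.79.
Excess = $35,014.79 − $28,273.62 = $6,741.17.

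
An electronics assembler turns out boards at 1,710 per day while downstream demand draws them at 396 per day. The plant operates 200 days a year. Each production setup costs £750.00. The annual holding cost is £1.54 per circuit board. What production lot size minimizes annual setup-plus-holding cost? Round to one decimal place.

Annual demand D = 396 × 200 = 79,200.
Production build-up factor (1 − d/p) = 1 − 396/1,710 = 0.7684.
Q* = √(2DS / (H(1 − d/p))) = √(2 × 79,200 × 750 / (1.54 × 0.7684)).
= √(118,800,000 / 1.1834) ≈ 10019.550.

Q* ≈ 10,019.6 boards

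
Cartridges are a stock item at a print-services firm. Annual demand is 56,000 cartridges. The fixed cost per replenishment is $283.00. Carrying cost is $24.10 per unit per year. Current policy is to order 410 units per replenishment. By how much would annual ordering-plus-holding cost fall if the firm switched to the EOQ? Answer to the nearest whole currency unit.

Extra cost ≈ $15,956 per year

EOQ = √(2DS/H) = √(2 × 56,000 × 283 / 24.1) ≈ 1146.82.
Cost at Q* = (D/Q*)S + (Q*/2)H = √(2DSH) ≈ $27,638.26.
Cost at Q = 410: (56,000/410)×283 + (410/2)×24.1 = $38,653.66 + $4,940.50 = $43,594.16.
Excess = $43,594.16 − $27,638.26 = $15,955.90.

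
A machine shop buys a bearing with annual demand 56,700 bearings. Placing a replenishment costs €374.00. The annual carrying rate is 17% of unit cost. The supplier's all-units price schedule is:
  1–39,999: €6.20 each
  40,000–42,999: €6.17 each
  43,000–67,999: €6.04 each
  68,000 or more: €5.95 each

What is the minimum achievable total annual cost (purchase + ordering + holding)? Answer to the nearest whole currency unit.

Holding cost per unit per year at price C is H = 0.17·C.
For each price level, check whether its EOQ is feasible; otherwise the best quantity at that price is the breakpoint.
EOQ at €6.20 = 6343.4 (feasible in tier 1): TC = 56,700×€6.20 + (56,700/6343.4)×374 + (6343.4/2)×0.17×€6.20 = €358,225.94.
EOQ at €6.17 = 6358.8 < 40000, so use break Q=40000: TC = 56,700×€6.17 + (56,700/40000.0)×374 + (40000.0/2)×0.17×€6.17 = €371,347.15.
EOQ at €6.04 = 6426.9 < 43000, so use break Q=43000: TC = 56,700×€6.04 + (56,700/43000.0)×374 + (43000.0/2)×0.17×€6.04 = €365,037.36.
EOQ at €5.95 = 6475.3 < 68000, so use break Q=68000: TC = 56,700×€5.95 + (56,700/68000.0)×374 + (68000.0/2)×0.17×€5.95 = €372,067.85.
Lowest total cost among the candidates is at Q = 6343.4.

TC* ≈ €358,226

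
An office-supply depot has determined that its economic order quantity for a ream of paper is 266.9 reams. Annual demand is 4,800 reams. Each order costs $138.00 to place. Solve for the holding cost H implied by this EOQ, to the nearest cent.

H ≈ $18.60

Invert the EOQ relation Q*² = 2DS/H.
From Q* = √(2DS/H): H = 2DS / Q*² = 2 × 4,800 × 138 / 266.9² = 18.5974.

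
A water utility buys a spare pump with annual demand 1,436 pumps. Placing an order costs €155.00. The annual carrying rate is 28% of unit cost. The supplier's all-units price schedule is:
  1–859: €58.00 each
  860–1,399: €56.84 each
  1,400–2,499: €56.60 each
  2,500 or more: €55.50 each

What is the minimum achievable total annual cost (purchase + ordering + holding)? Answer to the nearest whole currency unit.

TC* ≈ €85,977

Holding cost per unit per year at price C is H = 0.28·C.
Evaluate total cost at each tier's feasible EOQ or, if the EOQ is below the tier, at the tier's minimum quantity.
EOQ at €58.00 = 165.6 (feasible in tier 1): TC = 1,436×€58.00 + (1,436/165.6)×155 + (165.6/2)×0.28×€58.00 = €85,976.75.
EOQ at €56.84 = 167.2 < 860, so use break Q=860: TC = 1,436×€56.84 + (1,436/860.0)×155 + (860.0/2)×0.28×€56.84 = €88,724.59.
EOQ at €56.60 = 167.6 < 1400, so use break Q=1400: TC = 1,436×€56.60 + (1,436/1400.0)×155 + (1400.0/2)×0.28×€56.60 = €92,530.19.
EOQ at €55.50 = 169.3 < 2500, so use break Q=2500: TC = 1,436×€55.50 + (1,436/2500.0)×155 + (2500.0/2)×0.28×€55.50 = €99,212.03.
Lowest total cost among the candidates is at Q = 165.6.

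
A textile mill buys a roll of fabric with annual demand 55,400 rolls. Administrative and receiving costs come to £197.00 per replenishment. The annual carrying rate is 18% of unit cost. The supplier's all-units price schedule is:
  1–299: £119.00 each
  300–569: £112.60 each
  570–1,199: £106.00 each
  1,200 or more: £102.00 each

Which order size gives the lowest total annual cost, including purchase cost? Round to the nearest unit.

Q* ≈ 1,200 rolls

Holding cost per unit per year at price C is H = 0.18·C.
For each price level, check whether its EOQ is feasible; otherwise the best quantity at that price is the breakpoint.
Tier 1 (£119.00): EOQ = 1009.5 exceeds tier's upper bound 299, so this tier is dominated.
Tier 2 (£112.60): EOQ = 1037.8 exceeds tier's upper bound 569, so this tier is dominated.
EOQ at £106.00 = 1069.6 (feasible in tier 3): TC = 55,400×£106.00 + (55,400/1069.6)×197 + (1069.6/2)×0.18×£106.00 = £5,892,807.61.
EOQ at £102.00 = 1090.4 < 1200, so use break Q=1200: TC = 55,400×£102.00 + (55,400/1200.0)×197 + (1200.0/2)×0.18×£102.00 = £5,670,910.83.
Lowest total cost is £5,670,910.83 at Q = 1200.0.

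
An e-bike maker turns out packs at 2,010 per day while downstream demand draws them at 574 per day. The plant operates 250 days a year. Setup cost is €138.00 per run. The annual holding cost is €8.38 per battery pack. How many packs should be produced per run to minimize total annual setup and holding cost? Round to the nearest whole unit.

Annual demand D = 574 × 250 = 143,500.
Production build-up factor (1 − d/p) = 1 − 574/2,010 = 0.7144.
Q* = √(2DS / (H(1 − d/p))) = √(2 × 143,500 × 138 / (8.38 × 0.7144)).
= √(39,606,000 / 5.9869) ≈ 2572.049.

Q* ≈ 2,572 packs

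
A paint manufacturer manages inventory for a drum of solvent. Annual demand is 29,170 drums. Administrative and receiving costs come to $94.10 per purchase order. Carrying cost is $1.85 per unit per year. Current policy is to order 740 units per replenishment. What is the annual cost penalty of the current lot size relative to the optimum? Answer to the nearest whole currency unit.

EOQ = √(2DS/H) = √(2 × 29,170 × 94.1 / 1.85) ≈ 1722.63.
Cost at Q* = (D/Q*)S + (Q*/2)H = √(2DSH) ≈ $3,186.87.
Cost at Q = 740: (29,170/740)×94.1 + (740/2)×1.85 = $3,709.32 + $684.50 = $4,393.82.
Excess = $4,393.82 − $3,186.87 = $1,206.95.

Extra cost ≈ $1,207 per year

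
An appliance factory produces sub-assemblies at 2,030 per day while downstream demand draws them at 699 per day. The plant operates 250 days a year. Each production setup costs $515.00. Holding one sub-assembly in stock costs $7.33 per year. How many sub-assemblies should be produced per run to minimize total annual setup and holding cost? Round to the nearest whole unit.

Annual demand D = 699 × 250 = 174,750.
Production build-up factor (1 − d/p) = 1 − 699/2,030 = 0.6557.
Q* = √(2DS / (H(1 − d/p))) = √(2 × 174,750 × 515 / (7.33 × 0.6557)).
= √(179,992,500 / 4.806) ≈ 6119.757.

Q* ≈ 6,120 sub-assemblies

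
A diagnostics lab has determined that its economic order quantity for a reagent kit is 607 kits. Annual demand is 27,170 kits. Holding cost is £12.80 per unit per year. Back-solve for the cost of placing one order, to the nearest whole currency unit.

Squaring Q* = √(2DS/H) gives Q*² = 2DS/H.
From Q* = √(2DS/H): S = Q*²H / (2D) = 607² × 12.8 / (2 × 27,170) = 86.7896.

S ≈ £87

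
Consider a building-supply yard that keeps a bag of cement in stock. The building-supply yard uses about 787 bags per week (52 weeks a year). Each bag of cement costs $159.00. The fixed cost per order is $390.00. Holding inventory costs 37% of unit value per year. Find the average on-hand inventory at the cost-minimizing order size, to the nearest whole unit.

Average inventory ≈ 368 bags

Annual demand D = 787 × 52 = 40,924.
Holding cost H = 0.37 × $159.00 = $58.8300 per unit per year.
EOQ = √(2DS/H) = √(2 × 40,924 × 390 / 58.83) ≈ 736.61.
Average inventory = Q*/2 ≈ 736.61 / 2 = 368.304.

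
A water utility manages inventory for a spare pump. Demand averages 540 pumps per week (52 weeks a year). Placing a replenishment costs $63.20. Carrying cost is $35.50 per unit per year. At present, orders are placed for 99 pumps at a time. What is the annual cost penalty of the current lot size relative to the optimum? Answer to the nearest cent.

Extra cost ≈ $8,458.07 per year

Annual demand D = 540 × 52 = 28,080.
EOQ = √(2DS/H) = √(2 × 28,080 × 63.2 / 35.5) ≈ 316.20.
Cost at Q* = (D/Q*)S + (Q*/2)H = √(2DSH) ≈ $11,225.00.
Cost at Q = 99: (28,080/99)×63.2 + (99/2)×35.5 = $17,925.82 + $1,757.25 = $19,683.07.
Excess = $19,683.07 − $11,225.00 = $8,458.07.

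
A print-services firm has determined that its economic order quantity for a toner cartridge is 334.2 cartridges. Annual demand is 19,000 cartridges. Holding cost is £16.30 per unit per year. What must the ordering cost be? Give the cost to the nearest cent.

The basic EOQ model gives Q* = √(2DS/H); rearrange for the unknown.
From Q* = √(2DS/H): S = Q*²H / (2D) = 334.2² × 16.3 / (2 × 19,000) = 47.9090.

S ≈ £47.91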